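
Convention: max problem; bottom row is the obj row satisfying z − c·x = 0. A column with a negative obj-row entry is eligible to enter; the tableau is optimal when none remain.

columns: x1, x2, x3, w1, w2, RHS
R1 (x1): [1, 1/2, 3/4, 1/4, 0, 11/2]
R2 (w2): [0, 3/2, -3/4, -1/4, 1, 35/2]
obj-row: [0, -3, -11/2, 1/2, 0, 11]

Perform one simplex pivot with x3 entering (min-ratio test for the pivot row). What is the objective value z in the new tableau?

Ratio test on column x3 — row 1: (11/2)/(3/4) = 22/3; row 2: entry -3/4 ≤ 0. Minimum is 22/3 at row 1 (x1 leaves); pivot element 3/4.
Pivot on row 1; the obj-row RHS becomes 11 − (-11/2)·(22/3) = 154/3.

154/3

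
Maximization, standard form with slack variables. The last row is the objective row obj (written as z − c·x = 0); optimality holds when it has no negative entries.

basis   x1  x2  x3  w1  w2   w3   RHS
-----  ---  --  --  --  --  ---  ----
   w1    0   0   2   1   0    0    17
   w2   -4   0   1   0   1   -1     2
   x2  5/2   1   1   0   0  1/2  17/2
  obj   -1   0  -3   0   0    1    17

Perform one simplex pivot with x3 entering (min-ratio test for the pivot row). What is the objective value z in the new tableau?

Ratio test on column x3 — row 1: 17/2 = 17/2; row 2: 2/1 = 2; row 3: (17/2)/1 = 17/2. Minimum is 2 at row 2 (w2 leaves); pivot element 1.
Pivot on row 2; the obj-row RHS becomes 17 − (-3)·2 = 23.

23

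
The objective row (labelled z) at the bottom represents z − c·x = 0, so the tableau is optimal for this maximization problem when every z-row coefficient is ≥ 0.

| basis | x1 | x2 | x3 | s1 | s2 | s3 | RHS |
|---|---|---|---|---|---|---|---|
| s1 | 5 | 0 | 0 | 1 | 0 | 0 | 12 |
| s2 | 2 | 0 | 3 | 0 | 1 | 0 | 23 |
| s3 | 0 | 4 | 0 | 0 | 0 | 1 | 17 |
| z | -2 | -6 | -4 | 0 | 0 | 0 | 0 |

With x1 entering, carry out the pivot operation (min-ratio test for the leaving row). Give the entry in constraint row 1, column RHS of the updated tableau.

12/5

Ratio test on column x1 — row 1: 12/5 = 12/5; row 2: 23/2 = 23/2; row 3: entry 0 ≤ 0. Minimum is 12/5 at row 1 (s1 leaves); pivot element 5.
Divide row 1 by 5; eliminate column x1 from the other rows.
In the new row 1, the RHS entry is the old entry divided by the pivot: 12/5 = 12/5.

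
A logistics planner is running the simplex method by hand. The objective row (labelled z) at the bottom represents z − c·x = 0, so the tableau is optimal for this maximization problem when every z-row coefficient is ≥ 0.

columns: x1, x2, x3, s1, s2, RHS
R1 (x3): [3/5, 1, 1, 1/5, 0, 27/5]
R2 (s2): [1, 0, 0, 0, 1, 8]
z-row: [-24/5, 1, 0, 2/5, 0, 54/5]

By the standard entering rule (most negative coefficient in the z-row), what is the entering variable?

Negative z-row entries: x1: -24/5.
The most negative is -24/5 in column x1, so x1 enters.

x1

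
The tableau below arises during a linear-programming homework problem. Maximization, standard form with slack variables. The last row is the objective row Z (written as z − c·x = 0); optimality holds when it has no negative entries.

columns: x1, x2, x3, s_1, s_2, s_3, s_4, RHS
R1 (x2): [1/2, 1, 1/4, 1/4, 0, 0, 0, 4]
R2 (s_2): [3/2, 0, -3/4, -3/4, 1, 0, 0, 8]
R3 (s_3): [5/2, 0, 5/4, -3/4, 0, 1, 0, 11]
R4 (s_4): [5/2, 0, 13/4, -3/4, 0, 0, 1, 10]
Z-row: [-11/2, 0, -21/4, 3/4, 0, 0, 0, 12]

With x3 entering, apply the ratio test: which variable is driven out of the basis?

s_4

Column x3 entries and ratios — x2: 4/(1/4) = 16; s_2: -3/4 ≤ 0, skip; s_3: 11/(5/4) = 44/5; s_4: 10/(13/4) = 40/13.
Smallest ratio is 40/13 in the row of s_4, so s_4 leaves.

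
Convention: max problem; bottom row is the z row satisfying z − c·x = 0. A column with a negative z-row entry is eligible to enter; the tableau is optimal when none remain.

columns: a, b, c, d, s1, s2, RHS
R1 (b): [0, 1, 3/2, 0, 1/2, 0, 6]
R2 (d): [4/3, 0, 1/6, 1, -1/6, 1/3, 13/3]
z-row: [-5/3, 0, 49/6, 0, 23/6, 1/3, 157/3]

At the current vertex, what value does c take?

0

c is not in the basis, so in the current basic feasible solution c = 0.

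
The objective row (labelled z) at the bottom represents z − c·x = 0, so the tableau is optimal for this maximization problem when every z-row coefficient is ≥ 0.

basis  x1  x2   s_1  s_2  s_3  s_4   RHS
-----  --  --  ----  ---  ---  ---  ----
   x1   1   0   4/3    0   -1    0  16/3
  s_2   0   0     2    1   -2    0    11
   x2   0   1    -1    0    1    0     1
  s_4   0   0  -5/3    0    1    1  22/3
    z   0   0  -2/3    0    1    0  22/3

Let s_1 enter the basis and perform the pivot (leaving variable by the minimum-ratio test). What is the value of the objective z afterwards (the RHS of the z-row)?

10

Ratio test on column s_1 — row 1: (16/3)/(4/3) = 4; row 2: 11/2 = 11/2; row 3: entry -1 ≤ 0; row 4: entry -5/3 ≤ 0. Minimum is 4 at row 1 (x1 leaves); pivot element 4/3.
Pivot on row 1; the z-row RHS becomes 22/3 − (-2/3)·4 = 10.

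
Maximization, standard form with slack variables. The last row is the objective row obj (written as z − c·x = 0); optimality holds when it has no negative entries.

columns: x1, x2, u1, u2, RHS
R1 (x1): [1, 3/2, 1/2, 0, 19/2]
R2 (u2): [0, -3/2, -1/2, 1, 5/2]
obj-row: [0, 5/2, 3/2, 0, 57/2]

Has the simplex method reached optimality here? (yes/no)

Every obj-row coefficient is ≥ 0, so the tableau is optimal.

yes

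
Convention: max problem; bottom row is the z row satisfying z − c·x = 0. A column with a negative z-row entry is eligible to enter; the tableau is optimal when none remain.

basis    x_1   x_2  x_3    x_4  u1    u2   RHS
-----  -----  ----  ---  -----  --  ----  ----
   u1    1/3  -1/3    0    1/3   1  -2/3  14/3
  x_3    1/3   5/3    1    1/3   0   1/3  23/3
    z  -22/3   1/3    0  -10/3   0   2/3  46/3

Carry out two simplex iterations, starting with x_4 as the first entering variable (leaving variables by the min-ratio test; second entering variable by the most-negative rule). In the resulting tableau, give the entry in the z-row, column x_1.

-4

Ratio test on column x_4 — row 1: (14/3)/(1/3) = 14; row 2: (23/3)/(1/3) = 23. Minimum is 14 at row 1 (u1 leaves); pivot element 1/3.
Divide row 1 by 1/3; eliminate column x_4 from the other rows.
Second iteration: most negative z-row entry is -6 in column u2, so u2 enters.
Ratio test on column u2 — row 1: entry -2 ≤ 0; row 2: 3/1 = 3. Minimum is 3 at row 2 (x_3 leaves); pivot element 1.
Divide row 2 by 1; eliminate column u2 from the other rows.
After both pivots, the entry at the z-row, column x_1 is -4.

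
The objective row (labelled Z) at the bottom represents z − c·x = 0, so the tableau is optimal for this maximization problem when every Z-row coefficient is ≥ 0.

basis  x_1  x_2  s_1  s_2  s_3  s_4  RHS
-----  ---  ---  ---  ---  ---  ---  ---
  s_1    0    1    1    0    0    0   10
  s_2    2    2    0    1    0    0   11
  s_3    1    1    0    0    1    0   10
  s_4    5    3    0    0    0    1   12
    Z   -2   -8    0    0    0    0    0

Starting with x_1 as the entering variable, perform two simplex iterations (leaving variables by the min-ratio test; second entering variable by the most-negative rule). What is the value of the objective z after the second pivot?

32

Ratio test on column x_1 — row 1: entry 0 ≤ 0; row 2: 11/2 = 11/2; row 3: 10/1 = 10; row 4: 12/5 = 12/5. Minimum is 12/5 at row 4 (s_4 leaves); pivot element 5.
Pivot on row 4; the Z-row RHS becomes 0 − (-2)·(12/5) = 24/5.
Next entering variable (most negative Z-row entry -34/5): x_2.
Ratio test on column x_2 — row 1: 10/1 = 10; row 2: (31/5)/(4/5) = 31/4; row 3: (38/5)/(2/5) = 19; row 4: (12/5)/(3/5) = 4. Minimum is 4 at row 4 (x_1 leaves); pivot element 3/5.
After the second pivot the Z-row RHS is 24/5 − (-34/5)·4 = 32.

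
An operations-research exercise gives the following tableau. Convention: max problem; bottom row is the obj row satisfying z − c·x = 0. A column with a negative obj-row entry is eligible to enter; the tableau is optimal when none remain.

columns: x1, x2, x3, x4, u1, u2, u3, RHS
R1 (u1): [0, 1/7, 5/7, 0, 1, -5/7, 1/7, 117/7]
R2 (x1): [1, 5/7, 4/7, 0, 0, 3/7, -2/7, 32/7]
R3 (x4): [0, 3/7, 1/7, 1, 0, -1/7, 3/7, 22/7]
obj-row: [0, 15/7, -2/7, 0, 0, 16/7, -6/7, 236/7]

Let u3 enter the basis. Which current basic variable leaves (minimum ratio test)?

Column u3 entries and ratios — u1: (117/7)/(1/7) = 117; x1: -2/7 ≤ 0, skip; x4: (22/7)/(3/7) = 22/3.
Smallest ratio is 22/3 in the row of x4, so x4 leaves.

x4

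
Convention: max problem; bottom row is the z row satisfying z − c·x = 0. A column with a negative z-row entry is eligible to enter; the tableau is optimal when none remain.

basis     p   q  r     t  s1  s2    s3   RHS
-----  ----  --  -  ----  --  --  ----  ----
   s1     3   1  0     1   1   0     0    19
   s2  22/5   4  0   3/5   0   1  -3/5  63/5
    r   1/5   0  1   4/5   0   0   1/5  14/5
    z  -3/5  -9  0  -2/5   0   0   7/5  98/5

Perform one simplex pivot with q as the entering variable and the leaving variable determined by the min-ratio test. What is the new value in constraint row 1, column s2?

Ratio test on column q — row 1: 19/1 = 19; row 2: (63/5)/4 = 63/20; row 3: entry 0 ≤ 0. Minimum is 63/20 at row 2 (s2 leaves); pivot element 4.
Divide row 2 by 4; eliminate column q from the other rows.
Row 1 update in column s2: 0 − 1·(1/4) = -1/4.

-1/4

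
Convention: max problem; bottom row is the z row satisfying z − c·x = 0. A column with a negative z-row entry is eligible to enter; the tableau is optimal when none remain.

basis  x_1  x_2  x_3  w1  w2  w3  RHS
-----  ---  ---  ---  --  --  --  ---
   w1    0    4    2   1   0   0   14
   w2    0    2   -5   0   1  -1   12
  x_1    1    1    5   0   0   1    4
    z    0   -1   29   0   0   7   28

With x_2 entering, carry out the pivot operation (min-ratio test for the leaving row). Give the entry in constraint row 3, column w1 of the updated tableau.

Ratio test on column x_2 — row 1: 14/4 = 7/2; row 2: 12/2 = 6; row 3: 4/1 = 4. Minimum is 7/2 at row 1 (w1 leaves); pivot element 4.
Divide row 1 by 4; eliminate column x_2 from the other rows.
Row 3 update in column w1: 0 − 1·(1/4) = -1/4.

-1/4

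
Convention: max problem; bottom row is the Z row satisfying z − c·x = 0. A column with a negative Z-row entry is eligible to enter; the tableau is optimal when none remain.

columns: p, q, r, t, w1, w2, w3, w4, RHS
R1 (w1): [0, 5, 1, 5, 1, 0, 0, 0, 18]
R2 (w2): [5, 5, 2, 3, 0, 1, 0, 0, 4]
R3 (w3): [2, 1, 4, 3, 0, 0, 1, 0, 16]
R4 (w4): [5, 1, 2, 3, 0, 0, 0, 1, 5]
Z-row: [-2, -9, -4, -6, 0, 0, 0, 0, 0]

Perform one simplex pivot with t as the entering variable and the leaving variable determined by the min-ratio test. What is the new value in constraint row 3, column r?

2

Ratio test on column t — row 1: 18/5 = 18/5; row 2: 4/3 = 4/3; row 3: 16/3 = 16/3; row 4: 5/3 = 5/3. Minimum is 4/3 at row 2 (w2 leaves); pivot element 3.
Divide row 2 by 3; eliminate column t from the other rows.
Row 3 update in column r: 4 − 3·(2/3) = 2.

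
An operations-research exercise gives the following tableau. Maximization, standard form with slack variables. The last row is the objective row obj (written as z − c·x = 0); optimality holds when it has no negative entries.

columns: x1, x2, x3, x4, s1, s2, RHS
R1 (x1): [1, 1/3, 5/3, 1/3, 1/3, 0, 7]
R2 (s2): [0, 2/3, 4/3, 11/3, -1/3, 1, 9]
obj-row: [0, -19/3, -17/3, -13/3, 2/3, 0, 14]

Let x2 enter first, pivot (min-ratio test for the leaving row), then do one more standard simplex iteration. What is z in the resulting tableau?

Ratio test on column x2 — row 1: 7/(1/3) = 21; row 2: 9/(2/3) = 27/2. Minimum is 27/2 at row 2 (s2 leaves); pivot element 2/3.
Pivot on row 2; the obj-row RHS becomes 14 − (-19/3)·(27/2) = 199/2.
Next entering variable (most negative obj-row entry -5/2): s1.
Ratio test on column s1 — row 1: (5/2)/(1/2) = 5; row 2: entry -1/2 ≤ 0. Minimum is 5 at row 1 (x1 leaves); pivot element 1/2.
After the second pivot the obj-row RHS is 199/2 − (-5/2)·5 = 112.

112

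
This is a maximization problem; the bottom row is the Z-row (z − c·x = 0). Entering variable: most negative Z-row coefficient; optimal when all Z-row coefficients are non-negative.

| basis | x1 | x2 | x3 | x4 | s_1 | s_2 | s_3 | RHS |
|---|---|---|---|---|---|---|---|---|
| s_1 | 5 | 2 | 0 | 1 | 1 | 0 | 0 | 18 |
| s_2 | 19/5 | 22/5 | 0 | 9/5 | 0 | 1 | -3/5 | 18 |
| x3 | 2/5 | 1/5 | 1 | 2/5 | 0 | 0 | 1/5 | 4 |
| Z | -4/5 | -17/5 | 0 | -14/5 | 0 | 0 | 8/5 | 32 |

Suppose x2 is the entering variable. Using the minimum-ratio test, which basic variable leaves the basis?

s_2

Column x2 entries and ratios — s_1: 18/2 = 9; s_2: 18/(22/5) = 45/11; x3: 4/(1/5) = 20.
Smallest ratio is 45/11 in the row of s_2, so s_2 leaves.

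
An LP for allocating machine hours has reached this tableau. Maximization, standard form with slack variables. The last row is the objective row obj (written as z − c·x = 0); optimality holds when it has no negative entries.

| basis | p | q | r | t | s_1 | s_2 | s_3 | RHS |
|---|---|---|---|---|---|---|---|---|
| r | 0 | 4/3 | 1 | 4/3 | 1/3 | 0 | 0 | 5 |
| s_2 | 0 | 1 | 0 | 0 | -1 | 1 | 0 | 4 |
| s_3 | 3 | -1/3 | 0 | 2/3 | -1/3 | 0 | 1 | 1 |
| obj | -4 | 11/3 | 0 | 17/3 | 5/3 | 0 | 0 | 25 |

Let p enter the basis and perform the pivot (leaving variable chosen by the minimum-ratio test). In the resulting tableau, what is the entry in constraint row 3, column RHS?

1/3

Ratio test on column p — row 1: entry 0 ≤ 0; row 2: entry 0 ≤ 0; row 3: 1/3 = 1/3. Minimum is 1/3 at row 3 (s_3 leaves); pivot element 3.
Divide row 3 by 3; eliminate column p from the other rows.
In the new row 3, the RHS entry is the old entry divided by the pivot: 1/3 = 1/3.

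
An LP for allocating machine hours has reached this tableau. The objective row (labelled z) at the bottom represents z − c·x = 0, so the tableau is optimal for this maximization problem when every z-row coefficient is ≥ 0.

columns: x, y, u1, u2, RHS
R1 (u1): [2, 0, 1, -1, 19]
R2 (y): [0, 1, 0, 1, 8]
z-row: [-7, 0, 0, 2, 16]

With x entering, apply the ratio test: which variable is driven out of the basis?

u1

Column x entries and ratios — u1: 19/2 = 19/2; y: 0 ≤ 0, skip.
Smallest ratio is 19/2 in the row of u1, so u1 leaves.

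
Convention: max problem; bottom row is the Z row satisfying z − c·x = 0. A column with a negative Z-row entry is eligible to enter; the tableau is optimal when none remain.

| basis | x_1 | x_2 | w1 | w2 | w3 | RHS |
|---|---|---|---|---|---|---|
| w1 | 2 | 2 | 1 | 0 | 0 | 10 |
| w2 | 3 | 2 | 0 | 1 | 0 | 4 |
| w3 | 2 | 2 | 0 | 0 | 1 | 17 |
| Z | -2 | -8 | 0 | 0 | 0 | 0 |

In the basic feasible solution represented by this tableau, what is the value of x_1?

x_1 is not in the basis, so in the current basic feasible solution x_1 = 0.

0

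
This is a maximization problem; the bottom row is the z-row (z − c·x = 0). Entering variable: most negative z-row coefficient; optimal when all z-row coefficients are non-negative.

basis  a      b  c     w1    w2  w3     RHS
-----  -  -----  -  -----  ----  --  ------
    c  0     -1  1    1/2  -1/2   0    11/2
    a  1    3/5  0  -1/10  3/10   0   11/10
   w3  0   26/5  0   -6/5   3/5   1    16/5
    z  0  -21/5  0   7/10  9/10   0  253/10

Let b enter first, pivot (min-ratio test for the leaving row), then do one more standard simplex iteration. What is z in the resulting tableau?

Ratio test on column b — row 1: entry -1 ≤ 0; row 2: (11/10)/(3/5) = 11/6; row 3: (16/5)/(26/5) = 8/13. Minimum is 8/13 at row 3 (w3 leaves); pivot element 26/5.
Pivot on row 3; the z-row RHS becomes 253/10 − (-21/5)·(8/13) = 725/26.
Next entering variable (most negative z-row entry -7/26): w1.
Ratio test on column w1 — row 1: (159/26)/(7/26) = 159/7; row 2: (19/26)/(1/26) = 19; row 3: entry -3/13 ≤ 0. Minimum is 19 at row 2 (a leaves); pivot element 1/26.
After the second pivot the z-row RHS is 725/26 − (-7/26)·19 = 33.

33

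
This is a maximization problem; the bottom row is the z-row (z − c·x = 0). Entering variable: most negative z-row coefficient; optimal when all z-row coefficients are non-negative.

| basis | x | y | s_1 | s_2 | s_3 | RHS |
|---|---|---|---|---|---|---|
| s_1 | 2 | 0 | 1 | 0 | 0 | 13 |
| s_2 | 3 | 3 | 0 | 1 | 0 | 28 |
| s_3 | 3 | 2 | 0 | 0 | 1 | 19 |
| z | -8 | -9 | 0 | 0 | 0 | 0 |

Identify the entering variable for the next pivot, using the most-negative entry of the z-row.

Negative z-row entries: x: -8, y: -9.
The most negative is -9 in column y, so y enters.

y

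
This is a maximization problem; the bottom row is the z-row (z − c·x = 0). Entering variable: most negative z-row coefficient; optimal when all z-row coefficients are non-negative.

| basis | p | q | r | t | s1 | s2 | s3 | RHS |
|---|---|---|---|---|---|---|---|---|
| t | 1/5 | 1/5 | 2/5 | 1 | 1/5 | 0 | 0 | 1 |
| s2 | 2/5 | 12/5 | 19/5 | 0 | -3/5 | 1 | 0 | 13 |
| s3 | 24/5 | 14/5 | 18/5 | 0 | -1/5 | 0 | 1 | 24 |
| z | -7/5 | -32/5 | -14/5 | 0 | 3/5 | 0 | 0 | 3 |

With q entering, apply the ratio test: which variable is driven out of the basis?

t

Column q entries and ratios — t: 1/(1/5) = 5; s2: 13/(12/5) = 65/12; s3: 24/(14/5) = 60/7.
Smallest ratio is 5 in the row of t, so t leaves.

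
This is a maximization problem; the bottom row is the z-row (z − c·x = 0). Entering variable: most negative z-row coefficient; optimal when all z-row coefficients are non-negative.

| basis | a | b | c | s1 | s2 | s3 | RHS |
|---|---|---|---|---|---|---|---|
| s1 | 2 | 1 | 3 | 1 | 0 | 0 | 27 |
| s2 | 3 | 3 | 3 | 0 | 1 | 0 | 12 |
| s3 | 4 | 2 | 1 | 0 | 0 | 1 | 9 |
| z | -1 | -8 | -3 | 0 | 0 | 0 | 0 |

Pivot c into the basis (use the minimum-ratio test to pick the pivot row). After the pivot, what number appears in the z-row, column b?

Ratio test on column c — row 1: 27/3 = 9; row 2: 12/3 = 4; row 3: 9/1 = 9. Minimum is 4 at row 2 (s2 leaves); pivot element 3.
Divide row 2 by 3; eliminate column c from the other rows.
z-row update in column b: -8 − (-3)·1 = -5.

-5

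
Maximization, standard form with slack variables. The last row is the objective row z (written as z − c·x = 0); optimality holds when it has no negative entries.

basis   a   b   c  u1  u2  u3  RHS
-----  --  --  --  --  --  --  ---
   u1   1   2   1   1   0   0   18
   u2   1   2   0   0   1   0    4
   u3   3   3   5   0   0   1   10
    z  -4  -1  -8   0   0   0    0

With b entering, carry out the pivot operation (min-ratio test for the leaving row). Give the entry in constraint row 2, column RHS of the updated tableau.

Ratio test on column b — row 1: 18/2 = 9; row 2: 4/2 = 2; row 3: 10/3 = 10/3. Minimum is 2 at row 2 (u2 leaves); pivot element 2.
Divide row 2 by 2; eliminate column b from the other rows.
In the new row 2, the RHS entry is the old entry divided by the pivot: 4/2 = 2.

2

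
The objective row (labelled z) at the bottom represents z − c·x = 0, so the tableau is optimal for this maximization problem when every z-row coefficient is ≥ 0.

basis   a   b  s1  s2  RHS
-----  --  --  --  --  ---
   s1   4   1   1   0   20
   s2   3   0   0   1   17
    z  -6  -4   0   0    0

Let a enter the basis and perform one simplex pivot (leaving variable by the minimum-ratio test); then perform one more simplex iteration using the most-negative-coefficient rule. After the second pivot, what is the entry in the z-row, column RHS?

80

Ratio test on column a — row 1: 20/4 = 5; row 2: 17/3 = 17/3. Minimum is 5 at row 1 (s1 leaves); pivot element 4.
Divide row 1 by 4; eliminate column a from the other rows.
Second iteration: most negative z-row entry is -5/2 in column b, so b enters.
Ratio test on column b — row 1: 5/(1/4) = 20; row 2: entry -3/4 ≤ 0. Minimum is 20 at row 1 (a leaves); pivot element 1/4.
Divide row 1 by 1/4; eliminate column b from the other rows.
After both pivots, the entry at the z-row, column RHS is 80.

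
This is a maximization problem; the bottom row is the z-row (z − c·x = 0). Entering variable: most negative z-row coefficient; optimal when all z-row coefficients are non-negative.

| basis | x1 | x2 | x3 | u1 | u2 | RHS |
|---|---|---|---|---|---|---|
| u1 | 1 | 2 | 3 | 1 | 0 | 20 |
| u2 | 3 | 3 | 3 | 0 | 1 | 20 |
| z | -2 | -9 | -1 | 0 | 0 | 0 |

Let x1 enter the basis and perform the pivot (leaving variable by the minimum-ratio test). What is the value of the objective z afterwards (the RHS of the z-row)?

Ratio test on column x1 — row 1: 20/1 = 20; row 2: 20/3 = 20/3. Minimum is 20/3 at row 2 (u2 leaves); pivot element 3.
Pivot on row 2; the z-row RHS becomes 0 − (-2)·(20/3) = 40/3.

40/3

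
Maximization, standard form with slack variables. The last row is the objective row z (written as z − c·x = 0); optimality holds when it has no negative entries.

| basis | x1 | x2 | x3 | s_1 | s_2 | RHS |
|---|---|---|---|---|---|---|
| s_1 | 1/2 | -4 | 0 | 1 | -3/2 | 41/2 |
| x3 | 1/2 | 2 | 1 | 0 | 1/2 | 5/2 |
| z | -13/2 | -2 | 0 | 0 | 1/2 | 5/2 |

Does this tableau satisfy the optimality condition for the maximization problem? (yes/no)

no

The z-row has a negative entry -13/2 in column x1, so it is not optimal.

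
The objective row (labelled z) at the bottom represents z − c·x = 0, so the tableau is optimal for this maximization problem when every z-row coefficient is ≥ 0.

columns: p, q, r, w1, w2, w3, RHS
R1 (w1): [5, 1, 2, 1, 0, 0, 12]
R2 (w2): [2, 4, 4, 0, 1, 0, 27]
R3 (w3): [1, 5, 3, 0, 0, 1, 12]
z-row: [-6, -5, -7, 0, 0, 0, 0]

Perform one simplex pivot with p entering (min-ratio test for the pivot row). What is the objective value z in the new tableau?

Ratio test on column p — row 1: 12/5 = 12/5; row 2: 27/2 = 27/2; row 3: 12/1 = 12. Minimum is 12/5 at row 1 (w1 leaves); pivot element 5.
Pivot on row 1; the z-row RHS becomes 0 − (-6)·(12/5) = 72/5.

72/5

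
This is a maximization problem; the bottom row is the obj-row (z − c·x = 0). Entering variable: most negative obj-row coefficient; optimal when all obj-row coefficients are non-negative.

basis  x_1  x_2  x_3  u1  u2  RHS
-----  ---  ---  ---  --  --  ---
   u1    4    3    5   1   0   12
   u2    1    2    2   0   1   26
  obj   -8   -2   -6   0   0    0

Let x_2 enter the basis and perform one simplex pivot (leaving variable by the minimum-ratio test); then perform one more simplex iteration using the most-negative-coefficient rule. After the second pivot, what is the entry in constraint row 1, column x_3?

5/4

Ratio test on column x_2 — row 1: 12/3 = 4; row 2: 26/2 = 13. Minimum is 4 at row 1 (u1 leaves); pivot element 3.
Divide row 1 by 3; eliminate column x_2 from the other rows.
Second iteration: most negative obj-row entry is -16/3 in column x_1, so x_1 enters.
Ratio test on column x_1 — row 1: 4/(4/3) = 3; row 2: entry -5/3 ≤ 0. Minimum is 3 at row 1 (x_2 leaves); pivot element 4/3.
Divide row 1 by 4/3; eliminate column x_1 from the other rows.
After both pivots, the entry at constraint row 1, column x_3 is 5/4.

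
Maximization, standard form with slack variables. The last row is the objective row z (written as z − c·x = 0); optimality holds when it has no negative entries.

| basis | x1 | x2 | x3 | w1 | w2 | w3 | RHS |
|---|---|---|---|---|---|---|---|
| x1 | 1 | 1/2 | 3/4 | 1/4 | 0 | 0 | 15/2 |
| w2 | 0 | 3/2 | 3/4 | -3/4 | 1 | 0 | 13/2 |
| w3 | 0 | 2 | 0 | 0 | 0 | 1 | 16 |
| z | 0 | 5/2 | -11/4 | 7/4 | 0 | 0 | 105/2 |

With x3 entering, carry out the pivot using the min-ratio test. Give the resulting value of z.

Ratio test on column x3 — row 1: (15/2)/(3/4) = 10; row 2: (13/2)/(3/4) = 26/3; row 3: entry 0 ≤ 0. Minimum is 26/3 at row 2 (w2 leaves); pivot element 3/4.
Pivot on row 2; the z-row RHS becomes 105/2 − (-11/4)·(26/3) = 229/3.

229/3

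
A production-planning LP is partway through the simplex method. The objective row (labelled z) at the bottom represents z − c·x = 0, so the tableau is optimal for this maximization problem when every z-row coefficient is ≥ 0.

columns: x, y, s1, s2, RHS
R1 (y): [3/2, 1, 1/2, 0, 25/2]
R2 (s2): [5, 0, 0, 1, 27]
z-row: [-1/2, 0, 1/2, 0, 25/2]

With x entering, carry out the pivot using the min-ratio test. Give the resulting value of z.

Ratio test on column x — row 1: (25/2)/(3/2) = 25/3; row 2: 27/5 = 27/5. Minimum is 27/5 at row 2 (s2 leaves); pivot element 5.
Pivot on row 2; the z-row RHS becomes 25/2 − (-1/2)·(27/5) = 76/5.

76/5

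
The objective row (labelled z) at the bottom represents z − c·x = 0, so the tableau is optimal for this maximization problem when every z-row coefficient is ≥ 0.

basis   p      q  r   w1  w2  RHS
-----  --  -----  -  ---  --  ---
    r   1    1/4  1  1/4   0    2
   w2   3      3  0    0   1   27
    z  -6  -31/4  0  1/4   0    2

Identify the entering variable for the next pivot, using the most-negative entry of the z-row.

Negative z-row entries: p: -6, q: -31/4.
The most negative is -31/4 in column q, so q enters.

q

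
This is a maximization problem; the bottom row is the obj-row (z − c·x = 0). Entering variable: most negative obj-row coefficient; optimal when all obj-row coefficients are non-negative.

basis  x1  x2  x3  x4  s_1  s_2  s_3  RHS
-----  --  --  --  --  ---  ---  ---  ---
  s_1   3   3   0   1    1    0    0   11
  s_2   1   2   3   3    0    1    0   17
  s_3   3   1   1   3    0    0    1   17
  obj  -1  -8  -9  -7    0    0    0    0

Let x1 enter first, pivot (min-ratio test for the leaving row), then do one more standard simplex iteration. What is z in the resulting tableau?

131/3

Ratio test on column x1 — row 1: 11/3 = 11/3; row 2: 17/1 = 17; row 3: 17/3 = 17/3. Minimum is 11/3 at row 1 (s_1 leaves); pivot element 3.
Pivot on row 1; the obj-row RHS becomes 0 − (-1)·(11/3) = 11/3.
Next entering variable (most negative obj-row entry -9): x3.
Ratio test on column x3 — row 1: entry 0 ≤ 0; row 2: (40/3)/3 = 40/9; row 3: 6/1 = 6. Minimum is 40/9 at row 2 (s_2 leaves); pivot element 3.
After the second pivot the obj-row RHS is 11/3 − (-9)·(40/9) = 131/3.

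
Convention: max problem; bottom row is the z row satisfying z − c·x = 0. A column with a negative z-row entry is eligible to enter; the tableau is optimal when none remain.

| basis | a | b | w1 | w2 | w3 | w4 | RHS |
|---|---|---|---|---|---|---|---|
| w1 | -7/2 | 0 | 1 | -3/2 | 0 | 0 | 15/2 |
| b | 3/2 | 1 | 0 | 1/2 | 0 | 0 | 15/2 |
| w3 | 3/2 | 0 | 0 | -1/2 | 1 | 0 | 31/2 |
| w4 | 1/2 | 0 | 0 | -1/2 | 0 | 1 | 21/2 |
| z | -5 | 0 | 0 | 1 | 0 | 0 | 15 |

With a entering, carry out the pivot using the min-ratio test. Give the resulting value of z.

40

Ratio test on column a — row 1: entry -7/2 ≤ 0; row 2: (15/2)/(3/2) = 5; row 3: (31/2)/(3/2) = 31/3; row 4: (21/2)/(1/2) = 21. Minimum is 5 at row 2 (b leaves); pivot element 3/2.
Pivot on row 2; the z-row RHS becomes 15 − (-5)·5 = 40.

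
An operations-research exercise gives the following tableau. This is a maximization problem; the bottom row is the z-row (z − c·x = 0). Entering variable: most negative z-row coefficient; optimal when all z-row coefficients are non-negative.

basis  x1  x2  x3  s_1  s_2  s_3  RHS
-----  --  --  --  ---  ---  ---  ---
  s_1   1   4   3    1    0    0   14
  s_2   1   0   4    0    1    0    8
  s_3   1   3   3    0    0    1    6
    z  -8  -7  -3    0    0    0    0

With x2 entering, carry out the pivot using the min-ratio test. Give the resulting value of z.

14

Ratio test on column x2 — row 1: 14/4 = 7/2; row 2: entry 0 ≤ 0; row 3: 6/3 = 2. Minimum is 2 at row 3 (s_3 leaves); pivot element 3.
Pivot on row 3; the z-row RHS becomes 0 − (-7)·2 = 14.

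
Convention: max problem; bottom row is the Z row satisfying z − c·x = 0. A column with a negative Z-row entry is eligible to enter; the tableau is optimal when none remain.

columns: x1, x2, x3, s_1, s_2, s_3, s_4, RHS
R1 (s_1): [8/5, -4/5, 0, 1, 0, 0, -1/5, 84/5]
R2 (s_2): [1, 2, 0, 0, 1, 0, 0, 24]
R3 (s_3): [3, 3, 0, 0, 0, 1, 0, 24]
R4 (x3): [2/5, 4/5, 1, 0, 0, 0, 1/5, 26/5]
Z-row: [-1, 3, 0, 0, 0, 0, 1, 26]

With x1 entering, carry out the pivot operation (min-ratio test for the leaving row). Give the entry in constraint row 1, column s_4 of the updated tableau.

-1/5

Ratio test on column x1 — row 1: (84/5)/(8/5) = 21/2; row 2: 24/1 = 24; row 3: 24/3 = 8; row 4: (26/5)/(2/5) = 13. Minimum is 8 at row 3 (s_3 leaves); pivot element 3.
Divide row 3 by 3; eliminate column x1 from the other rows.
Row 1 update in column s_4: -1/5 − (8/5)·0 = -1/5.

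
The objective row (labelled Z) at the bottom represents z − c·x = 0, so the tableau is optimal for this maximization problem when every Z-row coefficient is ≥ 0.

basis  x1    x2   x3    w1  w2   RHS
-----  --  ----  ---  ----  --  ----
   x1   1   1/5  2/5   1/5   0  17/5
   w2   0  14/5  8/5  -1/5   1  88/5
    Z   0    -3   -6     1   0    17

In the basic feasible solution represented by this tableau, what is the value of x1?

x1 is basic (row 1); its value is the RHS of that row, 17/5.

17/5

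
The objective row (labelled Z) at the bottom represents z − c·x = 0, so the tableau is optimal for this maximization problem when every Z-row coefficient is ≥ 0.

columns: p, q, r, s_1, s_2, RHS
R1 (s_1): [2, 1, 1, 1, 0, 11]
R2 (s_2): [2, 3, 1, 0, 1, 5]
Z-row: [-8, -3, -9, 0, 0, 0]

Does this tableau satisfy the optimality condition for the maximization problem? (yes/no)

no

The Z-row has a negative entry -9 in column r, so it is not optimal.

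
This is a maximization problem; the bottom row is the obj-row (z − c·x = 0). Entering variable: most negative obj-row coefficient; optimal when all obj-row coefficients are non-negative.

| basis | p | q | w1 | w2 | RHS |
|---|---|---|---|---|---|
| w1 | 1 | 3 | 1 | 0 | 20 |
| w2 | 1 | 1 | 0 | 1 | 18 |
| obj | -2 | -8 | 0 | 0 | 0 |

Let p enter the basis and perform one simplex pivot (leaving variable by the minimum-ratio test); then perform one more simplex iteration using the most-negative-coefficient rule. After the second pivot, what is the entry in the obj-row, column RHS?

Ratio test on column p — row 1: 20/1 = 20; row 2: 18/1 = 18. Minimum is 18 at row 2 (w2 leaves); pivot element 1.
Divide row 2 by 1; eliminate column p from the other rows.
Second iteration: most negative obj-row entry is -6 in column q, so q enters.
Ratio test on column q — row 1: 2/2 = 1; row 2: 18/1 = 18. Minimum is 1 at row 1 (w1 leaves); pivot element 2.
Divide row 1 by 2; eliminate column q from the other rows.
After both pivots, the entry at the obj-row, column RHS is 42.

42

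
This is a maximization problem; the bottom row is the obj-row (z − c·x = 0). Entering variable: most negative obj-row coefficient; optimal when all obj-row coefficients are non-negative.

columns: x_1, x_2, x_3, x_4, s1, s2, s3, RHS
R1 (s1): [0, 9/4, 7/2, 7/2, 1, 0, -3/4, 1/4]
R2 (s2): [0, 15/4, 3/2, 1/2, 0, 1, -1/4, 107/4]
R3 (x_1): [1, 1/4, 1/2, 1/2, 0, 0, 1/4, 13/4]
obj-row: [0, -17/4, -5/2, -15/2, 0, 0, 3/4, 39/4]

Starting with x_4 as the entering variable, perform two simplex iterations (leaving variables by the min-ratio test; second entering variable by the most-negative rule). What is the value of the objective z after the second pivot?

18

Ratio test on column x_4 — row 1: (1/4)/(7/2) = 1/14; row 2: (107/4)/(1/2) = 107/2; row 3: (13/4)/(1/2) = 13/2. Minimum is 1/14 at row 1 (s1 leaves); pivot element 7/2.
Pivot on row 1; the obj-row RHS becomes 39/4 − (-15/2)·(1/14) = 72/7.
Next entering variable (most negative obj-row entry -6/7): s3.
Ratio test on column s3 — row 1: entry -3/14 ≤ 0; row 2: entry -1/7 ≤ 0; row 3: (45/14)/(5/14) = 9. Minimum is 9 at row 3 (x_1 leaves); pivot element 5/14.
After the second pivot the obj-row RHS is 72/7 − (-6/7)·9 = 18.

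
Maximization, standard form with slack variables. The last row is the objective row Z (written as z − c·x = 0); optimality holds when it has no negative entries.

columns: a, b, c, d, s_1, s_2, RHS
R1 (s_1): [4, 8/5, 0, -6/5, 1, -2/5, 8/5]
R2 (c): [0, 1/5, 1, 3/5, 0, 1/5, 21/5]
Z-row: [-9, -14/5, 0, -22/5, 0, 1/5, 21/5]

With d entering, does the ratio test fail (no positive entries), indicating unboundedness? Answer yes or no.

Column d has positive entries in row(s) 2, so the ratio test bounds it — not unbounded.

no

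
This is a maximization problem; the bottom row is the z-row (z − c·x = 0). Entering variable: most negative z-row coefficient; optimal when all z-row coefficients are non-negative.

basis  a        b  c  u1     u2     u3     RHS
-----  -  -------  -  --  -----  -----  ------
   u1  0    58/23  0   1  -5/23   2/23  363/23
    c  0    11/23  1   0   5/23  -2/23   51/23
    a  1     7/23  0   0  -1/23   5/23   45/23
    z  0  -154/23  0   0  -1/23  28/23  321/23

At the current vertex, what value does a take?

45/23

a is basic (row 3); its value is the RHS of that row, 45/23.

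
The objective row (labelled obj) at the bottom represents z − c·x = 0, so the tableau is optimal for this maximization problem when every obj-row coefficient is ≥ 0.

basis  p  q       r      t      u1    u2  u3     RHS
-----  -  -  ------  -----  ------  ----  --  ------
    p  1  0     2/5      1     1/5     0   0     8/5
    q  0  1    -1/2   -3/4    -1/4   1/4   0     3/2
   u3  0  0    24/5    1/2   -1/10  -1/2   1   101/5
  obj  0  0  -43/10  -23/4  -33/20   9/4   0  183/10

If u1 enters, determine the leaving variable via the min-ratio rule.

p

Column u1 entries and ratios — p: (8/5)/(1/5) = 8; q: -1/4 ≤ 0, skip; u3: -1/10 ≤ 0, skip.
Smallest ratio is 8 in the row of p, so p leaves.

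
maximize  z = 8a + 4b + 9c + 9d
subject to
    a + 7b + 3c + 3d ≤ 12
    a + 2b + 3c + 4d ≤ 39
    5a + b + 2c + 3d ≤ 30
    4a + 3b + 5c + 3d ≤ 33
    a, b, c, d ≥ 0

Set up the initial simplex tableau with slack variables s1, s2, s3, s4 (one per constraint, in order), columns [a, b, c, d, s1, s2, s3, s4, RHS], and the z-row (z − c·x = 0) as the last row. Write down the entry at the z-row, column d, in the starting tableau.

The z-row carries the negated objective coefficients: the d entry is -9.

-9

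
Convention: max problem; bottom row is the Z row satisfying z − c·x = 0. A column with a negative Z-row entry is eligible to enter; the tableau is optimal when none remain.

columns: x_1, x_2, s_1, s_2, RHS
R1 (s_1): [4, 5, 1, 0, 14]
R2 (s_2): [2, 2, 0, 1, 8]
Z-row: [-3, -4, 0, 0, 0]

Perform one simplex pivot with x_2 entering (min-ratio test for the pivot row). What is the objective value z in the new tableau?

Ratio test on column x_2 — row 1: 14/5 = 14/5; row 2: 8/2 = 4. Minimum is 14/5 at row 1 (s_1 leaves); pivot element 5.
Pivot on row 1; the Z-row RHS becomes 0 − (-4)·(14/5) = 56/5.

56/5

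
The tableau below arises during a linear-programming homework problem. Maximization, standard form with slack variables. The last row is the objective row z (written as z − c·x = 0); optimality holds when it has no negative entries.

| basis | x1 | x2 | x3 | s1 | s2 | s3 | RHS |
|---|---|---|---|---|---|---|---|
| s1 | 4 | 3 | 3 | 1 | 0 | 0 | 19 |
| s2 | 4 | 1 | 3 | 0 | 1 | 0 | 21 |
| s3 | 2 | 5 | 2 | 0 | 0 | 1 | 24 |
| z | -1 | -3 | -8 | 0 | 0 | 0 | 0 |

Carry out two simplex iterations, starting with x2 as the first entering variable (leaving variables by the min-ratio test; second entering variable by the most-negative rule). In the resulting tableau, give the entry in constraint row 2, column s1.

Ratio test on column x2 — row 1: 19/3 = 19/3; row 2: 21/1 = 21; row 3: 24/5 = 24/5. Minimum is 24/5 at row 3 (s3 leaves); pivot element 5.
Divide row 3 by 5; eliminate column x2 from the other rows.
Second iteration: most negative z-row entry is -34/5 in column x3, so x3 enters.
Ratio test on column x3 — row 1: (23/5)/(9/5) = 23/9; row 2: (81/5)/(13/5) = 81/13; row 3: (24/5)/(2/5) = 12. Minimum is 23/9 at row 1 (s1 leaves); pivot element 9/5.
Divide row 1 by 9/5; eliminate column x3 from the other rows.
After both pivots, the entry at constraint row 2, column s1 is -13/9.

-13/9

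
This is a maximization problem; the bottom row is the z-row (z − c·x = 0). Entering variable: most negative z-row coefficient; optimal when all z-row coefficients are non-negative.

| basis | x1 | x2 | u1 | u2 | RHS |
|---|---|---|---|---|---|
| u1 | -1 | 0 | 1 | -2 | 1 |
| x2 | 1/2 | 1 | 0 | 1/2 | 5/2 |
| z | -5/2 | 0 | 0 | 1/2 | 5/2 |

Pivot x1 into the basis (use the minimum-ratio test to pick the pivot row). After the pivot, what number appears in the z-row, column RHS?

15

Ratio test on column x1 — row 1: entry -1 ≤ 0; row 2: (5/2)/(1/2) = 5. Minimum is 5 at row 2 (x2 leaves); pivot element 1/2.
Divide row 2 by 1/2; eliminate column x1 from the other rows.
z-row update in column RHS: 5/2 − (-5/2)·5 = 15.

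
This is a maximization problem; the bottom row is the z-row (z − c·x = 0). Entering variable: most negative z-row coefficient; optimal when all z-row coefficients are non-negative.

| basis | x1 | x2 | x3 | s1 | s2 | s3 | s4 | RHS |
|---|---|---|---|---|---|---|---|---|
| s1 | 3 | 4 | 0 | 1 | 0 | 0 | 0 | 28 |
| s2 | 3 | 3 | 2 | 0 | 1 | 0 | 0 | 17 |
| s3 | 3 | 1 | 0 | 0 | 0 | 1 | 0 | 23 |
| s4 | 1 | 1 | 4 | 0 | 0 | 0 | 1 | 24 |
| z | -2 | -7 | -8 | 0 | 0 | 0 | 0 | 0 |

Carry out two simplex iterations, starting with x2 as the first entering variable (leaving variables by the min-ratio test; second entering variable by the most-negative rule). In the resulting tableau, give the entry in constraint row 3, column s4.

1/5

Ratio test on column x2 — row 1: 28/4 = 7; row 2: 17/3 = 17/3; row 3: 23/1 = 23; row 4: 24/1 = 24. Minimum is 17/3 at row 2 (s2 leaves); pivot element 3.
Divide row 2 by 3; eliminate column x2 from the other rows.
Second iteration: most negative z-row entry is -10/3 in column x3, so x3 enters.
Ratio test on column x3 — row 1: entry -8/3 ≤ 0; row 2: (17/3)/(2/3) = 17/2; row 3: entry -2/3 ≤ 0; row 4: (55/3)/(10/3) = 11/2. Minimum is 11/2 at row 4 (s4 leaves); pivot element 10/3.
Divide row 4 by 10/3; eliminate column x3 from the other rows.
After both pivots, the entry at constraint row 3, column s4 is 1/5.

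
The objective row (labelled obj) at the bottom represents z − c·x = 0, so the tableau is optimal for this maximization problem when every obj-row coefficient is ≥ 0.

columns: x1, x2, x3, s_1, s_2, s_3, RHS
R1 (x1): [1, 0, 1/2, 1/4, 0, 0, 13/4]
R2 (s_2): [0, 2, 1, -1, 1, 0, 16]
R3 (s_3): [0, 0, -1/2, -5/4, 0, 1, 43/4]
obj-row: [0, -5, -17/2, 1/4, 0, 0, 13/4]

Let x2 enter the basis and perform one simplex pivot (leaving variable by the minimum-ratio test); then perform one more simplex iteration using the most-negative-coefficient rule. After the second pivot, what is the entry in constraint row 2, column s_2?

1/2

Ratio test on column x2 — row 1: entry 0 ≤ 0; row 2: 16/2 = 8; row 3: entry 0 ≤ 0. Minimum is 8 at row 2 (s_2 leaves); pivot element 2.
Divide row 2 by 2; eliminate column x2 from the other rows.
Second iteration: most negative obj-row entry is -6 in column x3, so x3 enters.
Ratio test on column x3 — row 1: (13/4)/(1/2) = 13/2; row 2: 8/(1/2) = 16; row 3: entry -1/2 ≤ 0. Minimum is 13/2 at row 1 (x1 leaves); pivot element 1/2.
Divide row 1 by 1/2; eliminate column x3 from the other rows.
After both pivots, the entry at constraint row 2, column s_2 is 1/2.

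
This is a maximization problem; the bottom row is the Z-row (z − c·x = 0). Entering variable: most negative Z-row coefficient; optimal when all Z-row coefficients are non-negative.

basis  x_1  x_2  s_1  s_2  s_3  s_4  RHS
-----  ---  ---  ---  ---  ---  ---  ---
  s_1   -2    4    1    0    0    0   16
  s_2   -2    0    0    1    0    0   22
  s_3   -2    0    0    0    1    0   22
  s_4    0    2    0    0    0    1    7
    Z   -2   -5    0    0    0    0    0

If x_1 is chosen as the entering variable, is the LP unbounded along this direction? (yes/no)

Every constraint-row entry in column x_1 is ≤ 0, so increasing x_1 is unbounded.

yes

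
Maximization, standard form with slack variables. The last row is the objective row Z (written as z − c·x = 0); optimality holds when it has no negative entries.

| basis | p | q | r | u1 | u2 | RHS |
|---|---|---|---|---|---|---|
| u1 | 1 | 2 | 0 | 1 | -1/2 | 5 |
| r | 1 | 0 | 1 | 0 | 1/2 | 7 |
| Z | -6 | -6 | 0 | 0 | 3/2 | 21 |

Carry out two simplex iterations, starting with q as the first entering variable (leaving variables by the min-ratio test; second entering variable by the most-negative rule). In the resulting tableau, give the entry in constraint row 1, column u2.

Ratio test on column q — row 1: 5/2 = 5/2; row 2: entry 0 ≤ 0. Minimum is 5/2 at row 1 (u1 leaves); pivot element 2.
Divide row 1 by 2; eliminate column q from the other rows.
Second iteration: most negative Z-row entry is -3 in column p, so p enters.
Ratio test on column p — row 1: (5/2)/(1/2) = 5; row 2: 7/1 = 7. Minimum is 5 at row 1 (q leaves); pivot element 1/2.
Divide row 1 by 1/2; eliminate column p from the other rows.
After both pivots, the entry at constraint row 1, column u2 is -1/2.

-1/2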